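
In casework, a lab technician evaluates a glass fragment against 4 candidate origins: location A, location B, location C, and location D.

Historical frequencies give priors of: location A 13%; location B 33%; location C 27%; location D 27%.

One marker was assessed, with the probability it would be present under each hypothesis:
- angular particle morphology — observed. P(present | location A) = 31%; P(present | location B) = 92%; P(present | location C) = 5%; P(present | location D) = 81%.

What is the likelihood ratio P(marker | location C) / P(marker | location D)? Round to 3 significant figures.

The Bayes factor is the ratio of the two likelihoods.
  location C: 0.05
  location D: 0.81
Bayes factor = 0.05 / 0.81 ≈ 0.0617

0.0617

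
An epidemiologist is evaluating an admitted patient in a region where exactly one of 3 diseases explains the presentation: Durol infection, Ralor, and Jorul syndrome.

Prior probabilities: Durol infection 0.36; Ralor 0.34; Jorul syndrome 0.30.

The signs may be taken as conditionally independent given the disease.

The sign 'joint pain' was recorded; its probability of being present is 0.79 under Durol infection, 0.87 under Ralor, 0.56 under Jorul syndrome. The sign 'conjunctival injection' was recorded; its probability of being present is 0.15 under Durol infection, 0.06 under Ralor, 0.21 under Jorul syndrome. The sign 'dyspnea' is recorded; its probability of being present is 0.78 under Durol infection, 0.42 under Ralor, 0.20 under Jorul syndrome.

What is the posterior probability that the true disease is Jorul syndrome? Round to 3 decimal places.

By Bayes' rule with conditional independence, the unnormalized weight for each hypothesis is prior × ∏ likelihoods:
  Durol infection: 0.36 × 0.79 × 0.15 × 0.78 = 0.033275
  Ralor: 0.34 × 0.87 × 0.06 × 0.42 = 0.0074542
  Jorul syndrome: 0.30 × 0.56 × 0.21 × 0.20 = 0.007056
Normalizing constant Z = 0.033275 + 0.0074542 + 0.007056 = 0.047785.
P(Jorul syndrome | evidence) = 0.007056 / 0.047785 ≈ 0.148.

0.148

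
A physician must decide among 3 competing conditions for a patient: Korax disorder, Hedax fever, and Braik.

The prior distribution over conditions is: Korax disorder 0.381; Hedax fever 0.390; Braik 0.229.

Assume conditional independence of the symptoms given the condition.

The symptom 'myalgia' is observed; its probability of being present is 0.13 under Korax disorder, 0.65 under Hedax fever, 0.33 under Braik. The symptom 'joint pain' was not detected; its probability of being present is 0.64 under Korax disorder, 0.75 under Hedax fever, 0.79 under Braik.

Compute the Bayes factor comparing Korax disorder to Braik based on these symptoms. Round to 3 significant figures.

Take the product of per-symptom likelihoods under each hypothesis (using 1 − P(present | H) for each absent symptom), then divide.
  Korax disorder: 0.13 × (1 − 0.64) = 0.0468
  Braik: 0.33 × (1 − 0.79) = 0.0693
Bayes factor = 0.0468 / 0.0693 ≈ 0.675

0.675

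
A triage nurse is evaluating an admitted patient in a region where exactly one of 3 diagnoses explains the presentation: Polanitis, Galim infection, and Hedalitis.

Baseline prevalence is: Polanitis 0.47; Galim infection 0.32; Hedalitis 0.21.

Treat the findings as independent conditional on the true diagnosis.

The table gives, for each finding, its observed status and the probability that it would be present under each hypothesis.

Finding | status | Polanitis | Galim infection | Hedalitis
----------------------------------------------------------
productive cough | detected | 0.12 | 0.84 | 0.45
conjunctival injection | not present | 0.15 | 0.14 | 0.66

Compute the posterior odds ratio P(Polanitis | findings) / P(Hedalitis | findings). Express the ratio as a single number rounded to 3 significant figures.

1.49

Unnormalized posterior weight (prior times the finding likelihoods) for each of the two hypotheses (using 1 − P(present | H) for each absent finding):
  Polanitis: 0.47 × 0.12 × (1 − 0.15) = 0.04794
  Hedalitis: 0.21 × 0.45 × (1 − 0.66) = 0.03213
Posterior odds = 0.04794 / 0.03213 ≈ 1.49.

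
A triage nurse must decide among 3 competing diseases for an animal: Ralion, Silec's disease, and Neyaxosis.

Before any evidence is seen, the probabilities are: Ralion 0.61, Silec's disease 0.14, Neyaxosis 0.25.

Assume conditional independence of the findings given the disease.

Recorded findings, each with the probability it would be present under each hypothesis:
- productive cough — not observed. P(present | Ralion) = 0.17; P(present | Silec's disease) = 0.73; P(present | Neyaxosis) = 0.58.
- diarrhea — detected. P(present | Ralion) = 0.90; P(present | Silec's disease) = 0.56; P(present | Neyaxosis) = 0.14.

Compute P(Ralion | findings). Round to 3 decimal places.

0.927

For each hypothesis, the unnormalized posterior weight is prior × product of the finding likelihoods (using 1 − P(present | H) for each absent finding):
  Ralion: 0.61 × (1 − 0.17) × 0.90 = 0.45567
  Silec's disease: 0.14 × (1 − 0.73) × 0.56 = 0.021168
  Neyaxosis: 0.25 × (1 − 0.58) × 0.14 = 0.0147
Normalizing constant Z = 0.45567 + 0.021168 + 0.0147 = 0.49154.
P(Ralion | evidence) = 0.45567 / 0.49154 ≈ 0.927.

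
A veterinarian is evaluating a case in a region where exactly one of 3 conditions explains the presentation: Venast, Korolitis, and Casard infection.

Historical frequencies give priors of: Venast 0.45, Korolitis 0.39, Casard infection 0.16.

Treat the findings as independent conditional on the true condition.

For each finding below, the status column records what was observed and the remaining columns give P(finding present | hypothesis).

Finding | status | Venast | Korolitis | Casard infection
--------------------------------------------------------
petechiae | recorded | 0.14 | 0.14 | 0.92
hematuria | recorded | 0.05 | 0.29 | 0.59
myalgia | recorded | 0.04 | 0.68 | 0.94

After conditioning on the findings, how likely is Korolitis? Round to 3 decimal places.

0.116

By Bayes' rule with conditional independence, the unnormalized weight for each hypothesis is prior × ∏ likelihoods:
  Venast: 0.45 × 0.14 × 0.05 × 0.04 = 0.000126
  Korolitis: 0.39 × 0.14 × 0.29 × 0.68 = 0.010767
  Casard infection: 0.16 × 0.92 × 0.59 × 0.94 = 0.081637
Marginal likelihood of the evidence = 0.09253.
P(Korolitis | evidence) = 0.010767 / 0.09253 ≈ 0.116.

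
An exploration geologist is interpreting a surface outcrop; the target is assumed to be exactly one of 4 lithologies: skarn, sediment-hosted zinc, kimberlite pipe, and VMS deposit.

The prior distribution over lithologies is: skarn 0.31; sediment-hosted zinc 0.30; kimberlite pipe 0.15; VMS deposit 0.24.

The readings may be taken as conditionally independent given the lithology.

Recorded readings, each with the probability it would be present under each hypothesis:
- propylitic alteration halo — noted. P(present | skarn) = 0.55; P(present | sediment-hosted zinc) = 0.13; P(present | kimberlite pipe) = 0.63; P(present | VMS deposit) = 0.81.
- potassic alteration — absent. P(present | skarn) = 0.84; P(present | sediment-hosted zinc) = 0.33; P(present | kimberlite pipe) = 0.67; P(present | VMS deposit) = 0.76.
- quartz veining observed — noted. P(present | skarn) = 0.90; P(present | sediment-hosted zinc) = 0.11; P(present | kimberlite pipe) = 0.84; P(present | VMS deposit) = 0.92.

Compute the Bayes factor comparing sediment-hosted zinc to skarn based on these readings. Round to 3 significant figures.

0.121

Joint likelihood of the reading pattern under each hypothesis (using 1 − P(present | H) for each absent reading):
  sediment-hosted zinc: 0.13 × (1 − 0.33) × 0.11 = 0.009581
  skarn: 0.55 × (1 − 0.84) × 0.90 = 0.0792
Bayes factor = 0.009581 / 0.0792 ≈ 0.121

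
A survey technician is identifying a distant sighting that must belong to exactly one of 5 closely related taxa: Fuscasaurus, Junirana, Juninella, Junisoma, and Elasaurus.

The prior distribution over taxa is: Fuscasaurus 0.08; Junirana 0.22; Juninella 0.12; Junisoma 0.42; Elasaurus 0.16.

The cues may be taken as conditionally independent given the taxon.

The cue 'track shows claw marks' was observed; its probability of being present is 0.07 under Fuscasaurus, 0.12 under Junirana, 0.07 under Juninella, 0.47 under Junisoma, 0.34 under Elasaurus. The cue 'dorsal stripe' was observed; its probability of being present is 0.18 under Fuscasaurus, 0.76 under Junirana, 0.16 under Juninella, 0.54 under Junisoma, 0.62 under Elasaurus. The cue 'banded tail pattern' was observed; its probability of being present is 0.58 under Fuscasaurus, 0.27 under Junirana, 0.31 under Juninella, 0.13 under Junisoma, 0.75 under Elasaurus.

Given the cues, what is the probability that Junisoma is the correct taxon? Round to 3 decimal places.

Multiply each prior by the joint likelihood of the cue pattern:
  Fuscasaurus: 0.08 × 0.07 × 0.18 × 0.58 = 0.00058464
  Junirana: 0.22 × 0.12 × 0.76 × 0.27 = 0.0054173
  Juninella: 0.12 × 0.07 × 0.16 × 0.31 = 0.00041664
  Junisoma: 0.42 × 0.47 × 0.54 × 0.13 = 0.013857
  Elasaurus: 0.16 × 0.34 × 0.62 × 0.75 = 0.025296
Marginal likelihood of the evidence = 0.045572.
P(Junisoma | evidence) = 0.013857 / 0.045572 ≈ 0.304.

0.304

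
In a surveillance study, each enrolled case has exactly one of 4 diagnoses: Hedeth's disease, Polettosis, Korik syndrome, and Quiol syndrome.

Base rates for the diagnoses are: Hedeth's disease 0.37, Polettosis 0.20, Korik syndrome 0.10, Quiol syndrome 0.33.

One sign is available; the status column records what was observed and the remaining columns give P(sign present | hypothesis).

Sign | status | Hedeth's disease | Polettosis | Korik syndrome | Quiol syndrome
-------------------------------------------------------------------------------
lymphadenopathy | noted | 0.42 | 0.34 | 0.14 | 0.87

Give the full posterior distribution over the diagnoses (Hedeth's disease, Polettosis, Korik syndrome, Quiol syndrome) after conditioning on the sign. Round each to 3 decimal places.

For each hypothesis, the unnormalized posterior weight is prior × likelihood:
  Hedeth's disease: 0.37 × 0.42 = 0.1554
  Polettosis: 0.20 × 0.34 = 0.068
  Korik syndrome: 0.10 × 0.14 = 0.014
  Quiol syndrome: 0.33 × 0.87 = 0.2871
Marginal likelihood of the evidence = 0.5245.
P(Hedeth's disease | evidence) = 0.1554 / 0.5245 ≈ 0.296
P(Polettosis | evidence) = 0.068 / 0.5245 ≈ 0.130
P(Korik syndrome | evidence) = 0.014 / 0.5245 ≈ 0.027
P(Quiol syndrome | evidence) = 0.2871 / 0.5245 ≈ 0.547

0.296, 0.130, 0.027, 0.547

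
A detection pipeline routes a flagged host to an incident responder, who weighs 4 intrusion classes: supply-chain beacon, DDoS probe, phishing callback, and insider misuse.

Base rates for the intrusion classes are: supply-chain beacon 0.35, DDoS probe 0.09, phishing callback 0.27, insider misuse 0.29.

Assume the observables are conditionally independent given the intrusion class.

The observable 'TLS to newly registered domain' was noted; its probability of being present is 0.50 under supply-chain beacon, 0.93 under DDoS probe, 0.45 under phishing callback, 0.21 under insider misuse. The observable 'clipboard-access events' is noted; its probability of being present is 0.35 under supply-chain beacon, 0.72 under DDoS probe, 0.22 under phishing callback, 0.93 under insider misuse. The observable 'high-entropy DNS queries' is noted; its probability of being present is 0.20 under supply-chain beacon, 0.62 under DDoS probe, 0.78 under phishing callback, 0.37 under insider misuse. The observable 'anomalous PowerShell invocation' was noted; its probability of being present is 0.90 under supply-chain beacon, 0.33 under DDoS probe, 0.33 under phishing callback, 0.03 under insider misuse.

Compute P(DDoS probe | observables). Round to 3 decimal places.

For each hypothesis, the unnormalized posterior weight is prior × product of the observable likelihoods:
  supply-chain beacon: 0.35 × 0.50 × 0.35 × 0.20 × 0.90 = 0.011025
  DDoS probe: 0.09 × 0.93 × 0.72 × 0.62 × 0.33 = 0.01233
  phishing callback: 0.27 × 0.45 × 0.22 × 0.78 × 0.33 = 0.0068803
  insider misuse: 0.29 × 0.21 × 0.93 × 0.37 × 0.03 = 0.00062867
Normalizing constant Z = 0.011025 + 0.01233 + 0.0068803 + 0.00062867 = 0.030864.
P(DDoS probe | evidence) = 0.01233 / 0.030864 ≈ 0.399.

0.399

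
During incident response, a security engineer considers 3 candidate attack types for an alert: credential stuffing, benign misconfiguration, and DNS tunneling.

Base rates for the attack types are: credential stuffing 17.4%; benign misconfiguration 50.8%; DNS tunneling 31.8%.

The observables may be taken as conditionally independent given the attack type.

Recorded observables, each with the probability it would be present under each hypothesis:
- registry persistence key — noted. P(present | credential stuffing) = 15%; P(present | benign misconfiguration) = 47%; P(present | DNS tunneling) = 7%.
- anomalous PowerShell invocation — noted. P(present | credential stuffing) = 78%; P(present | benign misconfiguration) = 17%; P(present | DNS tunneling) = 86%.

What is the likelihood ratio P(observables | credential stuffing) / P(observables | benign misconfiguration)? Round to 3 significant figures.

1.46

Joint likelihood of the observable pattern under each hypothesis:
  credential stuffing: 0.15 × 0.78 = 0.117
  benign misconfiguration: 0.47 × 0.17 = 0.0799
Bayes factor = 0.117 / 0.0799 ≈ 1.46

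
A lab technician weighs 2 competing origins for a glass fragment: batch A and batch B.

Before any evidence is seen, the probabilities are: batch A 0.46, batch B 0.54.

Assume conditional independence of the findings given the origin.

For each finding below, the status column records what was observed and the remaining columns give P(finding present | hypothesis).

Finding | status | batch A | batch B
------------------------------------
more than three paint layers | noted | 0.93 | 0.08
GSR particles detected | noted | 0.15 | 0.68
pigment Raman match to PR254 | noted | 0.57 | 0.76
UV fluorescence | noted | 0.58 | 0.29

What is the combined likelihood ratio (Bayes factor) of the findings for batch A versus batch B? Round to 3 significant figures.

Joint likelihood of the evidence pattern under each hypothesis:
  batch A: 0.93 × 0.15 × 0.57 × 0.58 = 0.046119
  batch B: 0.08 × 0.68 × 0.76 × 0.29 = 0.01199
Bayes factor = 0.046119 / 0.01199 ≈ 3.85

3.85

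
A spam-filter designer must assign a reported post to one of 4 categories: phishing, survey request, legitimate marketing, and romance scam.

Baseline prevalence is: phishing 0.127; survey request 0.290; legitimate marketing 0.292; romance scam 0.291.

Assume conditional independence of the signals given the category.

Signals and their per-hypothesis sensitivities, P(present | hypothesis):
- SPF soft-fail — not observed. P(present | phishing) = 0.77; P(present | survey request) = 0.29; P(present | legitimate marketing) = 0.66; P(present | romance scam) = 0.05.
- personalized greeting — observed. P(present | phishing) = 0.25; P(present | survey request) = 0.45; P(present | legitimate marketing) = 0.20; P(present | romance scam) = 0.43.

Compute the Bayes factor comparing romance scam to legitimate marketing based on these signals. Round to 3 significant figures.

The Bayes factor is the ratio of the joint likelihoods of the signal pattern under the two hypotheses (using 1 − P(present | H) for each absent signal).
  romance scam: (1 − 0.05) × 0.43 = 0.4085
  legitimate marketing: (1 − 0.66) × 0.20 = 0.068
Bayes factor = 0.4085 / 0.068 ≈ 6.01

6.01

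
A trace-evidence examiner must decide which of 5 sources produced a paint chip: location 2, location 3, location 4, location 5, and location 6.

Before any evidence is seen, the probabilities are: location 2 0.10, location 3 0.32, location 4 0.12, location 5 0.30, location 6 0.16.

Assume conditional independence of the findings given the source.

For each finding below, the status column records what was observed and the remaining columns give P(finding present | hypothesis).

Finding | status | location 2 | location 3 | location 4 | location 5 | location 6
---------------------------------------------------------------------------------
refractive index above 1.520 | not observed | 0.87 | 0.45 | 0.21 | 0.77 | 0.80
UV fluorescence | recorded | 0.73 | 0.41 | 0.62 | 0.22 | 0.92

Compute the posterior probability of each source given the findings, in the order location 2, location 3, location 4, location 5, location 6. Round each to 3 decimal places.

0.051, 0.390, 0.318, 0.082, 0.159

Multiply each prior by the joint likelihood of the evidence pattern (using 1 − P(present | H) for each absent finding):
  location 2: 0.10 × (1 − 0.87) × 0.73 = 0.00949
  location 3: 0.32 × (1 − 0.45) × 0.41 = 0.07216
  location 4: 0.12 × (1 − 0.21) × 0.62 = 0.058776
  location 5: 0.30 × (1 − 0.77) × 0.22 = 0.01518
  location 6: 0.16 × (1 − 0.80) × 0.92 = 0.02944
The unnormalized weights sum to 0.18505.
P(location 2 | evidence) = 0.00949 / 0.18505 ≈ 0.051
P(location 3 | evidence) = 0.07216 / 0.18505 ≈ 0.390
P(location 4 | evidence) = 0.058776 / 0.18505 ≈ 0.318
P(location 5 | evidence) = 0.01518 / 0.18505 ≈ 0.082
P(location 6 | evidence) = 0.02944 / 0.18505 ≈ 0.159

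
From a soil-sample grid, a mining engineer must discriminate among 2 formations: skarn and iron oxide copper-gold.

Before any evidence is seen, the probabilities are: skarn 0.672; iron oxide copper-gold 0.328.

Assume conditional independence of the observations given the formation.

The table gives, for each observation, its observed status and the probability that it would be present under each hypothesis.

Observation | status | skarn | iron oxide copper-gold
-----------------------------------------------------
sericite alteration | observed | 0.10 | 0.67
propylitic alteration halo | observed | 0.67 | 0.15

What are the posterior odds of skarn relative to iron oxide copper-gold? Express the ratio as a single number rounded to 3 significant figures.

1.37

The normalizing constant cancels in an odds ratio, so compute prior × likelihood for the two hypotheses only:
  skarn: 0.672 × 0.10 × 0.67 = 0.045024
  iron oxide copper-gold: 0.328 × 0.67 × 0.15 = 0.032964
Posterior odds = 0.045024 / 0.032964 ≈ 1.37.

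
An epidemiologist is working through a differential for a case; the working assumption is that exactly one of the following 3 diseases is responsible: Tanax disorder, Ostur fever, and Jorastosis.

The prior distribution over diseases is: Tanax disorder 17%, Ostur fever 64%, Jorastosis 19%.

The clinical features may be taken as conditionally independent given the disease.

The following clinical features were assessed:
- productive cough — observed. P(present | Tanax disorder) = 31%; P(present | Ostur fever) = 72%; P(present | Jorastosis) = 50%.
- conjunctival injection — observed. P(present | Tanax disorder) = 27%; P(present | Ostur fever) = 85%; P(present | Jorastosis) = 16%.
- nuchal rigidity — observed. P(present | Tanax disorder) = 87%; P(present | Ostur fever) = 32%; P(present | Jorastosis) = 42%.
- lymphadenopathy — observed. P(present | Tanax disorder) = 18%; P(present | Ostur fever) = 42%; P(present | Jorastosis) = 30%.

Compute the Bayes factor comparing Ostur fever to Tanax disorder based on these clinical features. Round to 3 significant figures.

The Bayes factor is the ratio of the joint likelihoods of the clinical feature pattern under the two hypotheses.
  Ostur fever: 0.72 × 0.85 × 0.32 × 0.42 = 0.082253
  Tanax disorder: 0.31 × 0.27 × 0.87 × 0.18 = 0.013107
Bayes factor = 0.082253 / 0.013107 ≈ 6.28

6.28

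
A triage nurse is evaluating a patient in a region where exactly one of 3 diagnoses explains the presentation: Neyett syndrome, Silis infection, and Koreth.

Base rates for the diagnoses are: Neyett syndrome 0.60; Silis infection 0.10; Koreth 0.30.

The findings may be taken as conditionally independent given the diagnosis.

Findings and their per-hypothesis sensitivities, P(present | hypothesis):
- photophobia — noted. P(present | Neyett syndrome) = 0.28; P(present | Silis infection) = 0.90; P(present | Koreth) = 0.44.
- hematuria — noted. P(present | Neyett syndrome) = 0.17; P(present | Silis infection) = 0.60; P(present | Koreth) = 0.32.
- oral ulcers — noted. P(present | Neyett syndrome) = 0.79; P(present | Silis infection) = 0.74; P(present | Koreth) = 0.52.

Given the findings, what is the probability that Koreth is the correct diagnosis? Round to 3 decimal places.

For each hypothesis, the unnormalized posterior weight is prior × product of the finding likelihoods:
  Neyett syndrome: 0.60 × 0.28 × 0.17 × 0.79 = 0.022562
  Silis infection: 0.10 × 0.90 × 0.60 × 0.74 = 0.03996
  Koreth: 0.30 × 0.44 × 0.32 × 0.52 = 0.021965
Normalizing constant Z = 0.022562 + 0.03996 + 0.021965 = 0.084487.
P(Koreth | evidence) = 0.021965 / 0.084487 ≈ 0.260.

0.260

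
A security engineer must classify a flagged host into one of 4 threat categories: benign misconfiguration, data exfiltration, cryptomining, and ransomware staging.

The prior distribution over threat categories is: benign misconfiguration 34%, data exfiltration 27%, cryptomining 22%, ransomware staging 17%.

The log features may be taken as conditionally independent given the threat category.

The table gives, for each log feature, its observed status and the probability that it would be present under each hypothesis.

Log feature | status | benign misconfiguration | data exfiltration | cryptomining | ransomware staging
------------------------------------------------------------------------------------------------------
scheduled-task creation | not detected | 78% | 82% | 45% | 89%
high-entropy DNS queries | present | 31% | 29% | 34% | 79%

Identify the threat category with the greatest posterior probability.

Multiply each prior by the joint likelihood of the log feature pattern (using 1 − P(present | H) for each absent log feature):
  benign misconfiguration: 0.34 × (1 − 0.78) × 0.31 = 0.023188
  data exfiltration: 0.27 × (1 − 0.82) × 0.29 = 0.014094
  cryptomining: 0.22 × (1 − 0.45) × 0.34 = 0.04114
  ransomware staging: 0.17 × (1 − 0.89) × 0.79 = 0.014773
Normalizing constant Z = 0.023188 + 0.014094 + 0.04114 + 0.014773 = 0.093195.
P(benign misconfiguration | evidence) ≈ 0.023188 / 0.093195 ≈ 0.249
P(data exfiltration | evidence) ≈ 0.014094 / 0.093195 ≈ 0.151
P(cryptomining | evidence) ≈ 0.04114 / 0.093195 ≈ 0.441
P(ransomware staging | evidence) ≈ 0.014773 / 0.093195 ≈ 0.159
The largest is 0.441, so cryptomining is most probable.

cryptomining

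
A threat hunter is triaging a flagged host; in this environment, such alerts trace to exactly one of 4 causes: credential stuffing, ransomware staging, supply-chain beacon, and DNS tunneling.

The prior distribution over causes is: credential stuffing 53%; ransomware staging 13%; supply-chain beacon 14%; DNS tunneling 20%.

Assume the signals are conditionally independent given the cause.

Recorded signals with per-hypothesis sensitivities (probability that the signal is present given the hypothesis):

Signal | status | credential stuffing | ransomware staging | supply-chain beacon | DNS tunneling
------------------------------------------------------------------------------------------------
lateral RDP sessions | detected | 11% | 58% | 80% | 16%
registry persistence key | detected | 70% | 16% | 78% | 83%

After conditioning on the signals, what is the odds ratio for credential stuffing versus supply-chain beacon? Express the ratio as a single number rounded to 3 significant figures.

0.467

Unnormalized posterior weight (prior times the signal likelihoods) for each of the two hypotheses:
  credential stuffing: 0.53 × 0.11 × 0.70 = 0.04081
  supply-chain beacon: 0.14 × 0.80 × 0.78 = 0.08736
Odds(credential stuffing : supply-chain beacon) = 0.04081 / 0.08736 ≈ 0.467.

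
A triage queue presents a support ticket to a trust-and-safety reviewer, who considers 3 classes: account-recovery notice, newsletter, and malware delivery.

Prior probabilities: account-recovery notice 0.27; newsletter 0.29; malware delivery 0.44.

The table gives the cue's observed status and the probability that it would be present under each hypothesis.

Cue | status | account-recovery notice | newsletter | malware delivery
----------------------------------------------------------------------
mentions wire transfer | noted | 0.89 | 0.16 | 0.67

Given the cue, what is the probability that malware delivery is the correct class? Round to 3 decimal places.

0.507

For each hypothesis, the unnormalized posterior weight is prior × likelihood:
  account-recovery notice: 0.27 × 0.89 = 0.2403
  newsletter: 0.29 × 0.16 = 0.0464
  malware delivery: 0.44 × 0.67 = 0.2948
Normalizing constant Z = 0.2403 + 0.0464 + 0.2948 = 0.5815.
P(malware delivery | evidence) = 0.2948 / 0.5815 ≈ 0.507.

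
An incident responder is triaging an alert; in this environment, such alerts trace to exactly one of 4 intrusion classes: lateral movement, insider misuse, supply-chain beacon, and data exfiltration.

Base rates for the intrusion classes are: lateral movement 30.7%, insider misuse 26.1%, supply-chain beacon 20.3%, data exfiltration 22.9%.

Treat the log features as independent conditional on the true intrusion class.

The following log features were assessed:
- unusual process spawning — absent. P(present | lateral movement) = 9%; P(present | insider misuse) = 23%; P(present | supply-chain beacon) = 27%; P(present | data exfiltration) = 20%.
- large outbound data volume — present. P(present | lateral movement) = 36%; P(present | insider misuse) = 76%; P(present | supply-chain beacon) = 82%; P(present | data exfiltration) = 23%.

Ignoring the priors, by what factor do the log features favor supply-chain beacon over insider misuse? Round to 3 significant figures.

1.02

Joint likelihood of the log feature pattern under each hypothesis (using 1 − P(present | H) for each absent log feature):
  supply-chain beacon: (1 − 0.27) × 0.82 = 0.5986
  insider misuse: (1 − 0.23) × 0.76 = 0.5852
Bayes factor = 0.5986 / 0.5852 ≈ 1.02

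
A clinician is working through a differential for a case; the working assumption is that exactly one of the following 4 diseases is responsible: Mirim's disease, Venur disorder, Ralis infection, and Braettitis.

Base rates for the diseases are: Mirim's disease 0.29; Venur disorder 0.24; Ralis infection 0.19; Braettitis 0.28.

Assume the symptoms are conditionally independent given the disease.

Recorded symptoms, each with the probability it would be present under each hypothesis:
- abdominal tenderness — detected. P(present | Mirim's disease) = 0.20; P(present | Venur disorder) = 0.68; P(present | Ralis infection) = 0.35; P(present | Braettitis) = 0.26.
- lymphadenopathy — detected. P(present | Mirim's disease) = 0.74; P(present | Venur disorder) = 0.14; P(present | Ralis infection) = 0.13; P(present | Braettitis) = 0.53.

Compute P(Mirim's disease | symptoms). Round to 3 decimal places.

For each hypothesis, the unnormalized posterior weight is prior × product of the symptom likelihoods:
  Mirim's disease: 0.29 × 0.20 × 0.74 = 0.04292
  Venur disorder: 0.24 × 0.68 × 0.14 = 0.022848
  Ralis infection: 0.19 × 0.35 × 0.13 = 0.008645
  Braettitis: 0.28 × 0.26 × 0.53 = 0.038584
Normalizing constant Z = 0.04292 + 0.022848 + 0.008645 + 0.038584 = 0.113.
P(Mirim's disease | evidence) = 0.04292 / 0.113 ≈ 0.380.

0.380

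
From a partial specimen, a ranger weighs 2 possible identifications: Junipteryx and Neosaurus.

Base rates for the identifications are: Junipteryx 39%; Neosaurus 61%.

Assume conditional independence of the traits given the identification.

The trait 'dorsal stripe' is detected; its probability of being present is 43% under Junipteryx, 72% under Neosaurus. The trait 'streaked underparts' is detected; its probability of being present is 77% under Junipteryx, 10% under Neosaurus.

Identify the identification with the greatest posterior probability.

Multiply each prior by the joint likelihood of the trait pattern:
  Junipteryx: 0.39 × 0.43 × 0.77 = 0.12913
  Neosaurus: 0.61 × 0.72 × 0.10 = 0.04392
Marginal likelihood of the evidence = 0.17305.
P(Junipteryx | evidence) ≈ 0.12913 / 0.17305 ≈ 0.746
P(Neosaurus | evidence) ≈ 0.04392 / 0.17305 ≈ 0.254
The largest is 0.746, so Junipteryx is most probable.

Junipteryx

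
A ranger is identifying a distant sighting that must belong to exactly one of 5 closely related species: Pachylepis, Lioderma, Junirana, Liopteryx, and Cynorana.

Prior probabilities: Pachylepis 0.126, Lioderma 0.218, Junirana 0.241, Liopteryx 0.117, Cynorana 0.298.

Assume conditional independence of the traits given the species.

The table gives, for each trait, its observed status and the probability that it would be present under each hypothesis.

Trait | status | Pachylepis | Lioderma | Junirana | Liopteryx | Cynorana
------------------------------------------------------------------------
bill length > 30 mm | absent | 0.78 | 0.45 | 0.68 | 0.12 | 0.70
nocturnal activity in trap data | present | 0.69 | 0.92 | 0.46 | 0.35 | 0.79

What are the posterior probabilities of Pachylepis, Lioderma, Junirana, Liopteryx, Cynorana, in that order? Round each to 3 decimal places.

Multiply each prior by the joint likelihood of the trait pattern (using 1 − P(present | H) for each absent trait):
  Pachylepis: 0.126 × (1 − 0.78) × 0.69 = 0.019127
  Lioderma: 0.218 × (1 − 0.45) × 0.92 = 0.11031
  Junirana: 0.241 × (1 − 0.68) × 0.46 = 0.035475
  Liopteryx: 0.117 × (1 − 0.12) × 0.35 = 0.036036
  Cynorana: 0.298 × (1 − 0.70) × 0.79 = 0.070626
Marginal likelihood of the evidence = 0.27157.
P(Pachylepis | evidence) = 0.019127 / 0.27157 ≈ 0.070
P(Lioderma | evidence) = 0.11031 / 0.27157 ≈ 0.406
P(Junirana | evidence) = 0.035475 / 0.27157 ≈ 0.131
P(Liopteryx | evidence) = 0.036036 / 0.27157 ≈ 0.133
P(Cynorana | evidence) = 0.070626 / 0.27157 ≈ 0.260

0.070, 0.406, 0.131, 0.133, 0.260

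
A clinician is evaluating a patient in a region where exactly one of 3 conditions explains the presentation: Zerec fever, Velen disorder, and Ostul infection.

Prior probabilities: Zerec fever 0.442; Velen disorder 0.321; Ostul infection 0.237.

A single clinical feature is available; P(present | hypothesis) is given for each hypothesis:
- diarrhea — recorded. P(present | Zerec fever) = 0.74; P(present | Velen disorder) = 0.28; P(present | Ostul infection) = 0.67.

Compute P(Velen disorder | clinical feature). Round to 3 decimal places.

By Bayes' rule, the unnormalized weight for each hypothesis is prior × likelihood:
  Zerec fever: 0.442 × 0.74 = 0.32708
  Velen disorder: 0.321 × 0.28 = 0.08988
  Ostul infection: 0.237 × 0.67 = 0.15879
The unnormalized weights sum to 0.57575.
P(Velen disorder | evidence) = 0.08988 / 0.57575 ≈ 0.156.

0.156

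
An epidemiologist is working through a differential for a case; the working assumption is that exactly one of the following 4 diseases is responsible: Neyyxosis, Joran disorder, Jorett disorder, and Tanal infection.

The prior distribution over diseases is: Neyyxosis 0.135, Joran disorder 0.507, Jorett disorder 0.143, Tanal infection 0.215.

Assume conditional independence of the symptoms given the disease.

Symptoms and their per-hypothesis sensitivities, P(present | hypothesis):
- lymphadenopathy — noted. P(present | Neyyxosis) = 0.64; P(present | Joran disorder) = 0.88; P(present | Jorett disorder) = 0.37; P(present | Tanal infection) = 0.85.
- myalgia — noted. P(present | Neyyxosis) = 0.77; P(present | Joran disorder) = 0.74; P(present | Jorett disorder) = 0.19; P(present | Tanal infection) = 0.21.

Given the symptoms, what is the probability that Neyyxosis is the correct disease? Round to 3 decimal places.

0.149

Multiply each prior by the joint likelihood of the symptom pattern:
  Neyyxosis: 0.135 × 0.64 × 0.77 = 0.066528
  Joran disorder: 0.507 × 0.88 × 0.74 = 0.33016
  Jorett disorder: 0.143 × 0.37 × 0.19 = 0.010053
  Tanal infection: 0.215 × 0.85 × 0.21 = 0.038377
The unnormalized weights sum to 0.44512.
P(Neyyxosis | evidence) = 0.066528 / 0.44512 ≈ 0.149.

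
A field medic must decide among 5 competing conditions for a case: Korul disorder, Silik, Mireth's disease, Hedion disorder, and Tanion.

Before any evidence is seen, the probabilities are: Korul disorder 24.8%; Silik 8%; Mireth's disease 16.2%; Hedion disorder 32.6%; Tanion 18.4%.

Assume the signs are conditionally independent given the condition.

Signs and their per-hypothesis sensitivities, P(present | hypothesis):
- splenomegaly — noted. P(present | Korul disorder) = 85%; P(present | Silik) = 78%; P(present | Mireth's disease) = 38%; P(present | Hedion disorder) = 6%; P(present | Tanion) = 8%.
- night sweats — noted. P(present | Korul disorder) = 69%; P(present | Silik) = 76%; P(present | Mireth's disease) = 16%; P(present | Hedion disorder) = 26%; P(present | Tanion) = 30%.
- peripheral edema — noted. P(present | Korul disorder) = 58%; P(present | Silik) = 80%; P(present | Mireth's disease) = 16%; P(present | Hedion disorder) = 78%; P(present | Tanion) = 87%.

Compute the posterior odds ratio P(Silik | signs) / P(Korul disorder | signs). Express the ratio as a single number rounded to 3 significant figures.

Posterior odds equal prior odds times the likelihood ratio; only the two competing hypotheses matter.
  Silik: 0.080 × 0.78 × 0.76 × 0.80 = 0.037939
  Korul disorder: 0.248 × 0.85 × 0.69 × 0.58 = 0.084362
Posterior odds = 0.037939 / 0.084362 ≈ 0.450.

0.450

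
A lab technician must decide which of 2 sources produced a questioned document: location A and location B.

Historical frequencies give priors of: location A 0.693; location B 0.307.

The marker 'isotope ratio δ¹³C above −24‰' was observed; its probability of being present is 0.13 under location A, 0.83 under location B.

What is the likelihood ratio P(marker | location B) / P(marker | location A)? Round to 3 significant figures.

The Bayes factor is the ratio of the two likelihoods.
  location B: 0.83
  location A: 0.13
Bayes factor = 0.83 / 0.13 ≈ 6.38

6.38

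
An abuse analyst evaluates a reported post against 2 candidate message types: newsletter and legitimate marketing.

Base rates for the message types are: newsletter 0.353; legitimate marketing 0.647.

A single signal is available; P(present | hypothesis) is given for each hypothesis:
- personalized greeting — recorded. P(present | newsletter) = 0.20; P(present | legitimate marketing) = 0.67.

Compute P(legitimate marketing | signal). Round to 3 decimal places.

For each hypothesis, the unnormalized posterior weight is prior × likelihood:
  newsletter: 0.353 × 0.20 = 0.0706
  legitimate marketing: 0.647 × 0.67 = 0.43349
Marginal likelihood of the evidence = 0.50409.
P(legitimate marketing | evidence) = 0.43349 / 0.50409 ≈ 0.860.

0.860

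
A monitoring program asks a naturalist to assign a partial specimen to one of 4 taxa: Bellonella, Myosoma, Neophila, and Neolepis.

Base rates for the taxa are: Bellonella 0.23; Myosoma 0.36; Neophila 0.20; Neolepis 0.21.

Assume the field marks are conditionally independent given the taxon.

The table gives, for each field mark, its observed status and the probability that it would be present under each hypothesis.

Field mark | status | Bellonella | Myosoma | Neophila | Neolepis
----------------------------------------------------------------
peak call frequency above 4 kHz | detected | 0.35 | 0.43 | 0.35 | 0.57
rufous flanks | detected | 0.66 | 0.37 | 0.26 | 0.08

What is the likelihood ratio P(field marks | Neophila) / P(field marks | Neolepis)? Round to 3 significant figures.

2.00

The Bayes factor is the ratio of the joint likelihoods of the field mark pattern under the two hypotheses.
  Neophila: 0.35 × 0.26 = 0.091
  Neolepis: 0.57 × 0.08 = 0.0456
Bayes factor = 0.091 / 0.0456 ≈ 2.00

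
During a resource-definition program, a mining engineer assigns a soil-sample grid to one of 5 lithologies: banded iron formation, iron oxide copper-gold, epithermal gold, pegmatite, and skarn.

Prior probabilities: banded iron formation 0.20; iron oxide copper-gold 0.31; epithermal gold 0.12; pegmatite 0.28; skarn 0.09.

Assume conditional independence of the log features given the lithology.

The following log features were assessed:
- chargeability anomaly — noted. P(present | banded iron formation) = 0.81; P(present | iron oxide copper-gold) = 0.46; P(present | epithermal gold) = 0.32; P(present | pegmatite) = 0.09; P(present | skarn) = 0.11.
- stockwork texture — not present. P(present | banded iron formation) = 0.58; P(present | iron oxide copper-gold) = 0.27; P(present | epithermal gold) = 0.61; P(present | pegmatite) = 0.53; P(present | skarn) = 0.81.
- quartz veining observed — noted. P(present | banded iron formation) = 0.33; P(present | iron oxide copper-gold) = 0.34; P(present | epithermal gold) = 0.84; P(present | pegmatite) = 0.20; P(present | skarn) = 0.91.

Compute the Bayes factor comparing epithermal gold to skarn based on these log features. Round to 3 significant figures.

Joint likelihood of the log feature pattern under each hypothesis (using 1 − P(present | H) for each absent log feature):
  epithermal gold: 0.32 × (1 − 0.61) × 0.84 = 0.10483
  skarn: 0.11 × (1 − 0.81) × 0.91 = 0.019019
Bayes factor = 0.10483 / 0.019019 ≈ 5.51

5.51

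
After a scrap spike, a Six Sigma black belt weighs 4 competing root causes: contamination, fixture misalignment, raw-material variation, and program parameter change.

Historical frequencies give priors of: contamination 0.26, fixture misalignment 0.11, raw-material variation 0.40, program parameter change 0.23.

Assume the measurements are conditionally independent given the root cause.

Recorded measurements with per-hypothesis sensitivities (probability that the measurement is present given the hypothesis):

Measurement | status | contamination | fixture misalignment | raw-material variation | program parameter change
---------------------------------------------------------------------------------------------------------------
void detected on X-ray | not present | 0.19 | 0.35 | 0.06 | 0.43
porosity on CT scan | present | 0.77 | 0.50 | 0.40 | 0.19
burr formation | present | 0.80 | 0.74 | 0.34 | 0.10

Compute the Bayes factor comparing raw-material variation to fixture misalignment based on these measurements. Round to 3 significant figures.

0.532

Joint likelihood of the measurement pattern under each hypothesis (using 1 − P(present | H) for each absent measurement):
  raw-material variation: (1 − 0.06) × 0.40 × 0.34 = 0.12784
  fixture misalignment: (1 − 0.35) × 0.50 × 0.74 = 0.2405
Bayes factor = 0.12784 / 0.2405 ≈ 0.532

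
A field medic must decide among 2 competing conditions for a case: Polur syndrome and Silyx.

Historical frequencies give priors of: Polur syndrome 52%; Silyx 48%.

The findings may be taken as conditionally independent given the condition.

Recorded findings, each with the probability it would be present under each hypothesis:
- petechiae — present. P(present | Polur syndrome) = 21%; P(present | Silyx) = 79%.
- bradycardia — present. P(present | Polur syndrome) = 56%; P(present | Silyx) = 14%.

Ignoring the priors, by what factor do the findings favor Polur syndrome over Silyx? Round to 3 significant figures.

1.06

Joint likelihood of the evidence pattern under each hypothesis:
  Polur syndrome: 0.21 × 0.56 = 0.1176
  Silyx: 0.79 × 0.14 = 0.1106
Bayes factor = 0.1176 / 0.1106 ≈ 1.06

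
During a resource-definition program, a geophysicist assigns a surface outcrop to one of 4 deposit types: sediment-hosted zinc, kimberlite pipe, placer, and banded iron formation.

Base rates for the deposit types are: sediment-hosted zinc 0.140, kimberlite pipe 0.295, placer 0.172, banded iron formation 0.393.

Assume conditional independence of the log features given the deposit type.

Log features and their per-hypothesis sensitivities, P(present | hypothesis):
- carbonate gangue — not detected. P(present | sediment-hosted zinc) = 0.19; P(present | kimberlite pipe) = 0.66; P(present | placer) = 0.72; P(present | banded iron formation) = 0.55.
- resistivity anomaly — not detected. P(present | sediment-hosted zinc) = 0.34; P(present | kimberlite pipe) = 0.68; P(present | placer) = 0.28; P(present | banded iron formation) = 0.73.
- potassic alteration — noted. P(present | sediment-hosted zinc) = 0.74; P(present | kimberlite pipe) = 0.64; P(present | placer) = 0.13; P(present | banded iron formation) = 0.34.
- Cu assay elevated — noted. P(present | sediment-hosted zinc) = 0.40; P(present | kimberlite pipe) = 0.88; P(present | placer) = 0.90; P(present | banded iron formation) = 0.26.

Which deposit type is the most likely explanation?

sediment-hosted zinc

By Bayes' rule with conditional independence, the unnormalized weight for each hypothesis is prior × ∏ likelihoods (using 1 − P(present | H) for each absent log feature):
  sediment-hosted zinc: 0.140 × (1 − 0.19) × (1 − 0.34) × 0.74 × 0.40 = 0.022154
  kimberlite pipe: 0.295 × (1 − 0.66) × (1 − 0.68) × 0.64 × 0.88 = 0.018076
  placer: 0.172 × (1 − 0.72) × (1 − 0.28) × 0.13 × 0.90 = 0.004057
  banded iron formation: 0.393 × (1 − 0.55) × (1 − 0.73) × 0.34 × 0.26 = 0.0042211
Marginal likelihood of the evidence = 0.048508.
P(sediment-hosted zinc | evidence) ≈ 0.022154 / 0.048508 ≈ 0.457
P(kimberlite pipe | evidence) ≈ 0.018076 / 0.048508 ≈ 0.373
P(placer | evidence) ≈ 0.004057 / 0.048508 ≈ 0.084
P(banded iron formation | evidence) ≈ 0.0042211 / 0.048508 ≈ 0.087
The largest is 0.457, so sediment-hosted zinc is most probable.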